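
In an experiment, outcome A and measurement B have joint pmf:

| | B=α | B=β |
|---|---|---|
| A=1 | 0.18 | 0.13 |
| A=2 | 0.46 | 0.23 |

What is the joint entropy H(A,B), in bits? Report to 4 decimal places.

H(A,B) = −Σ p(x,y)·log₂ p(x,y) over all 4 cells.
  cell (1,α): −0.18·log₂0.18 = 0.44531
  cell (1,β): −0.13·log₂0.13 = 0.38264
  cell (2,α): −0.46·log₂0.46 = 0.51534
  cell (2,β): −0.23·log₂0.23 = 0.48767
Sum = 1.8310 bits.

1.8310 bits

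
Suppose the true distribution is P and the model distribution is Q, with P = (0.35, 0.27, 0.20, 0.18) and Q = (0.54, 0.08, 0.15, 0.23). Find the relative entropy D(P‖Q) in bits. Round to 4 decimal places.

D(P‖Q) = Σ p·log₂(p/q).
  0.35·log₂(0.35/0.54) = -0.21896
  0.27·log₂(0.27/0.08) = 0.47382
  0.20·log₂(0.20/0.15) = 0.08301
  0.18·log₂(0.18/0.23) = -0.06365
D(P‖Q) = 0.2742 bits.

0.2742 bits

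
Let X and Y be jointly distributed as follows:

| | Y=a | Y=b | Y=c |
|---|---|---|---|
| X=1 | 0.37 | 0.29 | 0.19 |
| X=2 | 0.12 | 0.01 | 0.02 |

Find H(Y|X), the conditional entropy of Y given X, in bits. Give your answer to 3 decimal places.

1.440 bits

Chain rule: H(Y|X) = H(X,Y) − H(X).
Marginals: p(X) = (0.8500, 0.1500), p(Y) = (0.4900, 0.3000, 0.2100).
H(X,Y) = 2.0502 bits; H(X) = 0.6098 bits.
H(Y|X) = 2.0502 − 0.6098 = 1.440 bits.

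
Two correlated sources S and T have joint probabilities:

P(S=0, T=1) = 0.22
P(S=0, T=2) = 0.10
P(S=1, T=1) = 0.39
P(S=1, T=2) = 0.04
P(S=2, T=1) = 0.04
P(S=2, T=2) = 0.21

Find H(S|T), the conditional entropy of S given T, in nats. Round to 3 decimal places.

0.868 nats

Marginals: p(S) = (0.3200, 0.4300, 0.2500), p(T) = (0.6500, 0.3500).
H(S|T) = Σ p(T) · H(S|T=·).
  T=1: p=0.6500, H(S|T=1) = 0.8447
  T=2: p=0.3500, H(S|T=2) = 0.9123
Weighted sum = 0.868 nats.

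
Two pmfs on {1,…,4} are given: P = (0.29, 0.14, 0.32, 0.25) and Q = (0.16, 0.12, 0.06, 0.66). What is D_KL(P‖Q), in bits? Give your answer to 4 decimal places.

0.7026 bits

D(P‖Q) = Σ p·log₂(p/q).
  0.29·log₂(0.29/0.16) = 0.24881
  0.14·log₂(0.14/0.12) = 0.03113
  0.32·log₂(0.32/0.06) = 0.77281
  0.25·log₂(0.25/0.66) = -0.35013
D(P‖Q) = 0.7026 bits.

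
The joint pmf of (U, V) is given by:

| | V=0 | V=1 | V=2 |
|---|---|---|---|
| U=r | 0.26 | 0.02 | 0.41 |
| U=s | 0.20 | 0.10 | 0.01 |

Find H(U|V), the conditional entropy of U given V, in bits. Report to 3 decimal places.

0.601 bits

Chain rule: H(U|V) = H(U,V) − H(V).
Marginals: p(U) = (0.6900, 0.3100), p(V) = (0.4600, 0.1200, 0.4200).
H(U,V) = 2.0086 bits; H(V) = 1.4080 bits.
H(U|V) = 2.0086 − 1.4080 = 0.601 bits.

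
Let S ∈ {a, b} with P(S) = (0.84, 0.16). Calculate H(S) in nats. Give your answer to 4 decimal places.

H(S) = −Σ p·ln p.
  −(0.84)·ln(0.84) = 0.14646
  −(0.16)·ln(0.16) = 0.29321
Sum: 0.14646 + 0.29321 = 0.4397 nats.

0.4397 nats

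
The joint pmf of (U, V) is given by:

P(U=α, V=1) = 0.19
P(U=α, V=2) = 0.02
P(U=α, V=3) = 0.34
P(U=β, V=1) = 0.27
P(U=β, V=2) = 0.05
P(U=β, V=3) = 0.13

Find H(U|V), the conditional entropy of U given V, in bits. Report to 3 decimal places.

Marginals: p(U) = (0.5500, 0.4500), p(V) = (0.4600, 0.0700, 0.4700).
H(U|V) = Σ p(V) · H(U|V=·).
  V=1: p=0.4600, H(U|V=1) = 0.9781
  V=2: p=0.0700, H(U|V=2) = 0.8631
  V=3: p=0.4700, H(U|V=3) = 0.8508
Weighted sum = 0.910 bits.

0.910 bits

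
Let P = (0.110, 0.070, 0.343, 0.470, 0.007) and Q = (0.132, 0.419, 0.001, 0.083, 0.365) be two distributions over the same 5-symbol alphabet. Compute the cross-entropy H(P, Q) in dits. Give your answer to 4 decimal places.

H(P,Q) = −Σ p·log₁₀ q.
  −0.110·log₁₀(0.132) = 0.09674
  −0.070·log₁₀(0.419) = 0.02645
  −0.343·log₁₀(0.001) = 1.02900
  −0.470·log₁₀(0.083) = 0.50803
  −0.007·log₁₀(0.365) = 0.00306
H(P,Q) = 1.6633 dits.

1.6633 dits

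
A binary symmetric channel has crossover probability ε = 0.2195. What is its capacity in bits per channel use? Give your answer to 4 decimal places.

0.2407 bits

Binary symmetric channel: C = 1 − h₂(ε) where h₂ is the binary entropy function.
h₂(0.2195) = −0.2195·log₂0.2195 − 0.7805·log₂0.7805 = 0.7593.
C = 1 − 0.7593 = 0.2407 bits per channel use.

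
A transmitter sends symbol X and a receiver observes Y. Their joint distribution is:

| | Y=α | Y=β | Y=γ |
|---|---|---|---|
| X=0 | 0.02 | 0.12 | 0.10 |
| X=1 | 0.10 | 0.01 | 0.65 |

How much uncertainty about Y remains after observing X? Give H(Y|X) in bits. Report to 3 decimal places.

Chain rule: H(Y|X) = H(X,Y) − H(X).
Marginals: p(X) = (0.2400, 0.7600), p(Y) = (0.1200, 0.1300, 0.7500).
H(X,Y) = 1.6147 bits; H(X) = 0.7950 bits.
H(Y|X) = 1.6147 − 0.7950 = 0.820 bits.

0.820 bits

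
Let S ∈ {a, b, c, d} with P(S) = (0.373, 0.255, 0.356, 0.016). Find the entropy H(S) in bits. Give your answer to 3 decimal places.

1.659 bits

H(S) = −Σ p·log₂ p.
  −(0.373)·log₂(0.373) = 0.5307
  −(0.255)·log₂(0.255) = 0.5027
  −(0.356)·log₂(0.356) = 0.5305
  −(0.016)·log₂(0.016) = 0.0955
Sum: 0.5307 + 0.5027 + 0.5305 + 0.0955 = 1.659 bits.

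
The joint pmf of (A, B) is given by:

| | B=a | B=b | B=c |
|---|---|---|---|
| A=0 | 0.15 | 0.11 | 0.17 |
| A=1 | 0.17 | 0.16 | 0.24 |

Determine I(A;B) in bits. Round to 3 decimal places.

Marginals: p(A) = (0.4300, 0.5700), p(B) = (0.3200, 0.2700, 0.4100).
I(A;B) = H(A) + H(B) − H(A,B).
H(A) = 0.9858, H(B) = 1.5634, H(A,B) = 2.5472.
I(A;B) = 0.9858 + 1.5634 − 2.5472 = 0.002 bits.

0.002 bits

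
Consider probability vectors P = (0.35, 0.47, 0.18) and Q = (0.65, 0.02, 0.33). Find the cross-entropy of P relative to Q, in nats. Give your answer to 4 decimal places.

2.1890 nats

H(P,Q) = −Σ p·ln q.
  −0.35·ln(0.65) = 0.15077
  −0.47·ln(0.02) = 1.83865
  −0.18·ln(0.33) = 0.19956
H(P,Q) = 2.1890 nats.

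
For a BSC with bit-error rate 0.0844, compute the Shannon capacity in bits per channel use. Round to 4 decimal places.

Binary symmetric channel: C = 1 − h₂(ε) where h₂ is the binary entropy function.
h₂(0.0844) = −0.0844·log₂0.0844 − 0.9156·log₂0.9156 = 0.4175.
C = 1 − 0.4175 = 0.5825 bits per channel use.

0.5825 bits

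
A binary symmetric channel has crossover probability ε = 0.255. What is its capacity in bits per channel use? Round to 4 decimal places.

Binary symmetric channel: C = 1 − h₂(ε) where h₂ is the binary entropy function.
h₂(0.255) = −0.255·log₂0.255 − 0.745·log₂0.745 = 0.8191.
C = 1 − 0.8191 = 0.1809 bits per channel use.

0.1809 bits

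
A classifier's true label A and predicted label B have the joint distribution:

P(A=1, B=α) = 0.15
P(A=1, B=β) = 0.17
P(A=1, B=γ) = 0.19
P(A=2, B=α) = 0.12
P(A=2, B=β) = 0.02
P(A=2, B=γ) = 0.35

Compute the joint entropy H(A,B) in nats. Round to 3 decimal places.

H(A,B) = −Σ p(x,y)·ln p(x,y) over all 6 cells.
  cell (1,α): −0.15·ln0.15 = 0.2846
  cell (1,β): −0.17·ln0.17 = 0.3012
  cell (1,γ): −0.19·ln0.19 = 0.3155
  cell (2,α): −0.12·ln0.12 = 0.2544
  cell (2,β): −0.02·ln0.02 = 0.0782
  cell (2,γ): −0.35·ln0.35 = 0.3674
Sum = 1.601 nats.

1.601 nats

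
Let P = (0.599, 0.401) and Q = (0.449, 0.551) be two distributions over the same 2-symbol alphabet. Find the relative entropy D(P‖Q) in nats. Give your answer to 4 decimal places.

D(P‖Q) = Σ p·ln(p/q).
  0.599·ln(0.599/0.449) = 0.17265
  0.401·ln(0.401/0.551) = -0.12743
D(P‖Q) = 0.0452 nats.

0.0452 nats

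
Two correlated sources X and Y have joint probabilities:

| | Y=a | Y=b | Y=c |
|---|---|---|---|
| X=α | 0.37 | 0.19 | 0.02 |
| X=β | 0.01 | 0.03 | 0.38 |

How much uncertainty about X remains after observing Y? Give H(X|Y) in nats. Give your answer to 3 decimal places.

0.213 nats

Marginals: p(X) = (0.5800, 0.4200), p(Y) = (0.3800, 0.2200, 0.4000).
H(X|Y) = Σ p(Y) · H(X|Y=·).
  Y=a: p=0.3800, H(X|Y=a) = 0.1217
  Y=b: p=0.2200, H(X|Y=b) = 0.3983
  Y=c: p=0.4000, H(X|Y=c) = 0.1985
Weighted sum = 0.213 nats.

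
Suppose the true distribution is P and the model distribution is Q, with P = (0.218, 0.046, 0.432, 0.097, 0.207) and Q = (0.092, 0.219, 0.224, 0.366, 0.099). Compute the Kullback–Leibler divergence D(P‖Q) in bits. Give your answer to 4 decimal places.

D(P‖Q) = Σ p·log₂(p/q).
  0.218·log₂(0.218/0.092) = 0.27133
  0.046·log₂(0.046/0.219) = -0.10356
  0.432·log₂(0.432/0.224) = 0.40933
  0.097·log₂(0.097/0.366) = -0.18583
  0.207·log₂(0.207/0.099) = 0.22027
D(P‖Q) = 0.6115 bits.

0.6115 bits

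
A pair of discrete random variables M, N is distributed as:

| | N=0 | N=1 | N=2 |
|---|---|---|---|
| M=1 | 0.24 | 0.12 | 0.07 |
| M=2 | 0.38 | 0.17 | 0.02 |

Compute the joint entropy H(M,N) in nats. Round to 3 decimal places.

H(M,N) = −Σ p(x,y)·ln p(x,y) over all 6 cells.
  cell (1,0): −0.24·ln0.24 = 0.3425
  cell (1,1): −0.12·ln0.12 = 0.2544
  cell (1,2): −0.07·ln0.07 = 0.1861
  cell (2,0): −0.38·ln0.38 = 0.3677
  cell (2,1): −0.17·ln0.17 = 0.3012
  cell (2,2): −0.02·ln0.02 = 0.0782
Sum = 1.530 nats.

1.530 nats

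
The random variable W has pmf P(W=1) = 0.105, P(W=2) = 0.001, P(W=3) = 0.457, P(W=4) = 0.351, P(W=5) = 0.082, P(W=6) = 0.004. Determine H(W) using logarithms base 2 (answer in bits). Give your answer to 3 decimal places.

H(W) = −Σ p·log₂ p.
  −(0.105)·log₂(0.105) = 0.3414
  −(0.001)·log₂(0.001) = 0.0100
  −(0.457)·log₂(0.457) = 0.5163
  −(0.351)·log₂(0.351) = 0.5302
  −(0.082)·log₂(0.082) = 0.2959
  −(0.004)·log₂(0.004) = 0.0319
Sum: 0.3414 + 0.0100 + 0.5163 + 0.5302 + 0.2959 + 0.0319 = 1.726 bits.

1.726 bits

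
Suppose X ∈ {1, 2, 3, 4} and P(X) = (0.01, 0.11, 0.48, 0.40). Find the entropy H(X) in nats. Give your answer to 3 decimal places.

H(X) = −Σ p·ln p.
  −(0.01)·ln(0.01) = 0.0461
  −(0.11)·ln(0.11) = 0.2428
  −(0.48)·ln(0.48) = 0.3523
  −(0.40)·ln(0.40) = 0.3665
Sum: 0.0461 + 0.2428 + 0.3523 + 0.3665 = 1.008 nats.

1.008 nats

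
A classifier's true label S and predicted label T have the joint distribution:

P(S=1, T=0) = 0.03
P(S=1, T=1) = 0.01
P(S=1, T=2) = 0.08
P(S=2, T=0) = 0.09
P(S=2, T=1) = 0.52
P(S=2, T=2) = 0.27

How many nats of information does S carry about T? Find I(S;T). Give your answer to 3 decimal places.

Marginals: p(S) = (0.1200, 0.8800), p(T) = (0.1200, 0.5300, 0.3500).
I(S;T) = H(S) + H(T) − H(S,T).
H(S) = 0.3669, H(T) = 0.9584, H(S,T) = 1.2636.
I(S;T) = 0.3669 + 0.9584 − 1.2636 = 0.062 nats.

0.062 nats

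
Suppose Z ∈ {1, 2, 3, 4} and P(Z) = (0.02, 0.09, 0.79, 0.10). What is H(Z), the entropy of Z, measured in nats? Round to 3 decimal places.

0.711 nats

H(Z) = −Σ p·ln p.
  −(0.02)·ln(0.02) = 0.0782
  −(0.09)·ln(0.09) = 0.2167
  −(0.79)·ln(0.79) = 0.1862
  −(0.10)·ln(0.10) = 0.2303
Sum: 0.0782 + 0.2167 + 0.1862 + 0.2303 = 0.711 nats.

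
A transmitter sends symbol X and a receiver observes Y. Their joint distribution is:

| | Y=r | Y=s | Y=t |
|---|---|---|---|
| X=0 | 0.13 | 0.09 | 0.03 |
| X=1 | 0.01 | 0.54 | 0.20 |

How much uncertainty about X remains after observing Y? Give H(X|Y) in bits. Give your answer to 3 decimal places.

Marginals: p(X) = (0.2500, 0.7500), p(Y) = (0.1400, 0.6300, 0.2300).
H(X|Y) = Σ p(Y) · H(X|Y=·).
  Y=r: p=0.1400, H(X|Y=r) = 0.3712
  Y=s: p=0.6300, H(X|Y=s) = 0.5917
  Y=t: p=0.2300, H(X|Y=t) = 0.5586
Weighted sum = 0.553 bits.

0.553 bits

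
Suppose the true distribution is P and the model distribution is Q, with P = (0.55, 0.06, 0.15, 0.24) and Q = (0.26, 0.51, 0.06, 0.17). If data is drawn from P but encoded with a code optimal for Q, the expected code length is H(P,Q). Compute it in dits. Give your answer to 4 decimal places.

H(P,Q) = −Σ p·log₁₀ q.
  −0.55·log₁₀(0.26) = 0.32176
  −0.06·log₁₀(0.51) = 0.01755
  −0.15·log₁₀(0.06) = 0.18328
  −0.24·log₁₀(0.17) = 0.18469
H(P,Q) = 0.7073 dits.

0.7073 dits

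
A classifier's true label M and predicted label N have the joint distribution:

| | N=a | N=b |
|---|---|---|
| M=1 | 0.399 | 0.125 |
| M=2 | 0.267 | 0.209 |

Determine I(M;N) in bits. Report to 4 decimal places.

0.0327 bits

Marginals: p(M) = (0.5240, 0.4760), p(N) = (0.6660, 0.3340).
I(M;N) = Σ p(x,y)·log₂[p(x,y)/(p(x)p(y))].
  (1,a): 0.399·log₂(1.1433) = 0.07710
  (1,b): 0.125·log₂(0.7142) = -0.06069
  (2,a): 0.267·log₂(0.8422) = -0.06614
  (2,b): 0.209·log₂(1.3146) = 0.08248
Sum = 0.0327 bits.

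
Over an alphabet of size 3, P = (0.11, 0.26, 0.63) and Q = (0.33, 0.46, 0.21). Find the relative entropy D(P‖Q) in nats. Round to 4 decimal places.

0.4229 nats

D(P‖Q) = Σ p·ln(p/q).
  0.11·ln(0.11/0.33) = -0.12085
  0.26·ln(0.26/0.46) = -0.14834
  0.63·ln(0.63/0.21) = 0.69213
D(P‖Q) = 0.4229 nats.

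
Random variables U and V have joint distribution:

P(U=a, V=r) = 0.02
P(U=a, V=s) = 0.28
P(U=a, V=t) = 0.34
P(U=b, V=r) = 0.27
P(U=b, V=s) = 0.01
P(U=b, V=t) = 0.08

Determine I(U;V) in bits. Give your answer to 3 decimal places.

0.480 bits

Marginals: p(U) = (0.6400, 0.3600), p(V) = (0.2900, 0.2900, 0.4200).
I(U;V) = Σ p(x,y)·log₂[p(x,y)/(p(x)p(y))].
  (a,r): 0.02·log₂(0.1078) = -0.0643
  (a,s): 0.28·log₂(1.5086) = 0.1661
  (a,t): 0.34·log₂(1.2649) = 0.1153
  (b,r): 0.27·log₂(2.5862) = 0.3701
  (b,s): 0.01·log₂(0.0958) = -0.0338
  (b,t): 0.08·log₂(0.5291) = -0.0735
Sum = 0.480 bits.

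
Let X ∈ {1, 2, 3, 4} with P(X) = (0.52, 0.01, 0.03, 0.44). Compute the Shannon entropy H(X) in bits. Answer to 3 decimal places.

H(X) = −Σ p·log₂ p.
  −(0.52)·log₂(0.52) = 0.4906
  −(0.01)·log₂(0.01) = 0.0664
  −(0.03)·log₂(0.03) = 0.1518
  −(0.44)·log₂(0.44) = 0.5211
Sum: 0.4906 + 0.0664 + 0.1518 + 0.5211 = 1.230 bits.

1.230 bits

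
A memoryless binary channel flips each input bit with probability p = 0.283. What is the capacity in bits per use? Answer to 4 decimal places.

Binary symmetric channel: C = 1 − h₂(ε) where h₂ is the binary entropy function.
h₂(0.283) = −0.283·log₂0.283 − 0.717·log₂0.717 = 0.8595.
C = 1 − 0.8595 = 0.1405 bits per channel use.

0.1405 bits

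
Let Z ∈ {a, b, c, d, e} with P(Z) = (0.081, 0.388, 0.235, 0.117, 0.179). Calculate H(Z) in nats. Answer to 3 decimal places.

H(Z) = −Σ p·ln p.
  −(0.081)·ln(0.081) = 0.2036
  −(0.388)·ln(0.388) = 0.3673
  −(0.235)·ln(0.235) = 0.3403
  −(0.117)·ln(0.117) = 0.2510
  −(0.179)·ln(0.179) = 0.3079
Sum: 0.2036 + 0.3673 + 0.3403 + 0.2510 + 0.3079 = 1.470 nats.

1.470 nats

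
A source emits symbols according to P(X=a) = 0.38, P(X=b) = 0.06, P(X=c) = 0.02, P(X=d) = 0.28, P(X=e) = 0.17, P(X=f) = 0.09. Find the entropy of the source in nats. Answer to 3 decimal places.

1.489 nats

H(X) = −Σ p·ln p.
  −(0.38)·ln(0.38) = 0.3677
  −(0.06)·ln(0.06) = 0.1688
  −(0.02)·ln(0.02) = 0.0782
  −(0.28)·ln(0.28) = 0.3564
  −(0.17)·ln(0.17) = 0.3012
  −(0.09)·ln(0.09) = 0.2167
Sum: 0.3677 + 0.1688 + 0.0782 + 0.3564 + 0.3012 + 0.2167 = 1.489 nats.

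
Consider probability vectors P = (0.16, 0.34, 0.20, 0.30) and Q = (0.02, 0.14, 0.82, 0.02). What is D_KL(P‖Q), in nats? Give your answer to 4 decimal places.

D(P‖Q) = Σ p·ln(p/q).
  0.16·ln(0.16/0.02) = 0.33271
  0.34·ln(0.34/0.14) = 0.30168
  0.20·ln(0.20/0.82) = -0.28220
  0.30·ln(0.30/0.02) = 0.81242
D(P‖Q) = 1.1646 nats.

1.1646 nats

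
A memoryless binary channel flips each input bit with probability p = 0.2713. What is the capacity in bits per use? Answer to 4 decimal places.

Binary symmetric channel: C = 1 − h₂(ε) where h₂ is the binary entropy function.
h₂(0.2713) = −0.2713·log₂0.2713 − 0.7287·log₂0.7287 = 0.8433.
C = 1 − 0.8433 = 0.1567 bits per channel use.

0.1567 bits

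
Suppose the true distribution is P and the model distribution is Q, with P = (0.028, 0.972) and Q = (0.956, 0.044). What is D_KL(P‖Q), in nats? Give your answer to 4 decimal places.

D(P‖Q) = Σ p·ln(p/q).
  0.028·ln(0.028/0.956) = -0.09886
  0.972·ln(0.972/0.044) = 3.00850
D(P‖Q) = 2.9096 nats.

2.9096 nats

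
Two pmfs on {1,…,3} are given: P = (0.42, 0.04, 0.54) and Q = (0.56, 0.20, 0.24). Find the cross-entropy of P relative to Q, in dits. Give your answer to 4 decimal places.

0.4684 dits

H(P,Q) = −Σ p·log₁₀ q.
  −0.42·log₁₀(0.56) = 0.10576
  −0.04·log₁₀(0.20) = 0.02796
  −0.54·log₁₀(0.24) = 0.33469
H(P,Q) = 0.4684 dits.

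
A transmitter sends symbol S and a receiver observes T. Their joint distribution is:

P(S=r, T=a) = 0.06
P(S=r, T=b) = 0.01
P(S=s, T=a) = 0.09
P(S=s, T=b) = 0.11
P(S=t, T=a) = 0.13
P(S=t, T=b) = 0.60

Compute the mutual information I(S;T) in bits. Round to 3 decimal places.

Marginals: p(S) = (0.0700, 0.2000, 0.7300), p(T) = (0.2800, 0.7200).
I(S;T) = Σ p(x,y)·log₂[p(x,y)/(p(x)p(y))].
  (r,a): 0.06·log₂(3.0612) = 0.0968
  (r,b): 0.01·log₂(0.1984) = -0.0233
  (s,a): 0.09·log₂(1.6071) = 0.0616
  (s,b): 0.11·log₂(0.7639) = -0.0427
  (t,a): 0.13·log₂(0.6360) = -0.0849
  (t,b): 0.60·log₂(1.1416) = 0.1146
Sum = 0.122 bits.

0.122 bits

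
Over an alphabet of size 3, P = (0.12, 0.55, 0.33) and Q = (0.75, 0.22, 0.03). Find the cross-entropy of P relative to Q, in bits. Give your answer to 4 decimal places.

2.9207 bits

H(P,Q) = −Σ p·log₂ q.
  −0.12·log₂(0.75) = 0.04980
  −0.55·log₂(0.22) = 1.20143
  −0.33·log₂(0.03) = 1.66943
H(P,Q) = 2.9207 bits.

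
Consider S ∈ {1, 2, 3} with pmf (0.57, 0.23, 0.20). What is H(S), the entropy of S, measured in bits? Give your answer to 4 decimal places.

1.4143 bits

H(S) = −Σ p·log₂ p.
  −(0.57)·log₂(0.57) = 0.46225
  −(0.23)·log₂(0.23) = 0.48767
  −(0.20)·log₂(0.20) = 0.46439
Sum: 0.46225 + 0.48767 + 0.46439 = 1.4143 bits.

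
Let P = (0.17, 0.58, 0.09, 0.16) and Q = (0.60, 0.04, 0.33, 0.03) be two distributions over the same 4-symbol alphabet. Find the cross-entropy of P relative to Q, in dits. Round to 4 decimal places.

H(P,Q) = −Σ p·log₁₀ q.
  −0.17·log₁₀(0.60) = 0.03771
  −0.58·log₁₀(0.04) = 0.81081
  −0.09·log₁₀(0.33) = 0.04333
  −0.16·log₁₀(0.03) = 0.24366
H(P,Q) = 1.1355 dits.

1.1355 dits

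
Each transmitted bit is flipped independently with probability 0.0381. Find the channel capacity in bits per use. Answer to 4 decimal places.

0.7665 bits

Binary symmetric channel: C = 1 − h₂(ε) where h₂ is the binary entropy function.
h₂(0.0381) = −0.0381·log₂0.0381 − 0.9619·log₂0.9619 = 0.2335.
C = 1 − 0.2335 = 0.7665 bits per channel use.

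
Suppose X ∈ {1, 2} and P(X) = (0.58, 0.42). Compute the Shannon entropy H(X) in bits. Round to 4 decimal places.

H(X) = −Σ p·log₂ p.
  −(0.58)·log₂(0.58) = 0.45581
  −(0.42)·log₂(0.42) = 0.52565
Sum: 0.45581 + 0.52565 = 0.9815 bits.

0.9815 bits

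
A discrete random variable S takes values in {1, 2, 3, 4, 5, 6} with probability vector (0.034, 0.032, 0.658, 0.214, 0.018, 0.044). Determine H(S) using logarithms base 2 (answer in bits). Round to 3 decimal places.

1.501 bits

H(S) = −Σ p·log₂ p.
  −(0.034)·log₂(0.034) = 0.1659
  −(0.032)·log₂(0.032) = 0.1589
  −(0.658)·log₂(0.658) = 0.3973
  −(0.214)·log₂(0.214) = 0.4760
  −(0.018)·log₂(0.018) = 0.1043
  −(0.044)·log₂(0.044) = 0.1983
Sum: 0.1659 + 0.1589 + 0.3973 + 0.4760 + 0.1043 + 0.1983 = 1.501 bits.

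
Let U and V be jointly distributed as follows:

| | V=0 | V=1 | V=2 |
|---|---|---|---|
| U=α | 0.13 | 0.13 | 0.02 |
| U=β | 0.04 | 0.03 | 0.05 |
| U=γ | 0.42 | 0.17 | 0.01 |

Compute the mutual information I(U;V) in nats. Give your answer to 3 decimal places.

Marginals: p(U) = (0.2800, 0.1200, 0.6000), p(V) = (0.5900, 0.3300, 0.0800).
I(U;V) = Σ p(x,y)·ln[p(x,y)/(p(x)p(y))].
  (α,0): 0.13·ln(0.7869) = -0.0312
  (α,1): 0.13·ln(1.4069) = 0.0444
  (α,2): 0.02·ln(0.8929) = -0.0023
  (β,0): 0.04·ln(0.5650) = -0.0228
  (β,1): 0.03·ln(0.7576) = -0.0083
  (β,2): 0.05·ln(5.2083) = 0.0825
  (γ,0): 0.42·ln(1.1864) = 0.0718
  (γ,1): 0.17·ln(0.8586) = -0.0259
  (γ,2): 0.01·ln(0.2083) = -0.0157
Sum = 0.093 nats.

0.093 nats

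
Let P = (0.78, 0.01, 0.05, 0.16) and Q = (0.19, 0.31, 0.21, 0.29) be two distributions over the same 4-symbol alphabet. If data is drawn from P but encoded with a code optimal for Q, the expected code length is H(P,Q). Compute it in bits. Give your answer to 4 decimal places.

2.2840 bits

H(P,Q) = −Σ p·log₂ q.
  −0.78·log₂(0.19) = 1.86882
  −0.01·log₂(0.31) = 0.01690
  −0.05·log₂(0.21) = 0.11258
  −0.16·log₂(0.29) = 0.28574
H(P,Q) = 2.2840 bits.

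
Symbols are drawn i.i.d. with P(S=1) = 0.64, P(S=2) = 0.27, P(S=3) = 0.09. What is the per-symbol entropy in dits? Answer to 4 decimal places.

H(S) = −Σ p·log₁₀ p.
  −(0.64)·log₁₀(0.64) = 0.12404
  −(0.27)·log₁₀(0.27) = 0.15353
  −(0.09)·log₁₀(0.09) = 0.09412
Sum: 0.12404 + 0.15353 + 0.09412 = 0.3717 dits.

0.3717 dits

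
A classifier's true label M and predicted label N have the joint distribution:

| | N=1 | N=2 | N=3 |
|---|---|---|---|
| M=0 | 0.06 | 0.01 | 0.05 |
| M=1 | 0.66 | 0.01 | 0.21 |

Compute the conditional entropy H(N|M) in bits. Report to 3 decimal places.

Marginals: p(M) = (0.1200, 0.8800), p(N) = (0.7200, 0.0200, 0.2600).
H(N|M) = Σ p(M) · H(N|M=·).
  M=0: p=0.1200, H(N|M=0) = 1.3250
  M=1: p=0.8800, H(N|M=1) = 0.8780
Weighted sum = 0.932 bits.

0.932 bits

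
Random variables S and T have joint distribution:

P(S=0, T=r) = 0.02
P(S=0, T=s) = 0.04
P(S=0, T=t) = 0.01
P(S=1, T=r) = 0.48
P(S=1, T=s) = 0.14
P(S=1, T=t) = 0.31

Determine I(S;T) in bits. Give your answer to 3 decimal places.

0.043 bits

Marginals: p(S) = (0.0700, 0.9300), p(T) = (0.5000, 0.1800, 0.3200).
I(S;T) = H(S) + H(T) − H(S,T).
H(S) = 0.3659, H(T) = 1.4713, H(S,T) = 1.7942.
I(S;T) = 0.3659 + 1.4713 − 1.7942 = 0.043 bits.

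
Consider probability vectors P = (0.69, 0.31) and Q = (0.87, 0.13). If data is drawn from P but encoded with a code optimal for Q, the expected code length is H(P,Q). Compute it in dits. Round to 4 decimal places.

0.3164 dits

H(P,Q) = −Σ p·log₁₀ q.
  −0.69·log₁₀(0.87) = 0.04173
  −0.31·log₁₀(0.13) = 0.27468
H(P,Q) = 0.3164 dits.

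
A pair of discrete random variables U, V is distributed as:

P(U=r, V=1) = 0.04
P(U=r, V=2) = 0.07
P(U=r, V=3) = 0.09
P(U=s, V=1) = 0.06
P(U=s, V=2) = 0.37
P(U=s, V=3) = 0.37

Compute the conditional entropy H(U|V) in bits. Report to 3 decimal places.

Marginals: p(U) = (0.2000, 0.8000), p(V) = (0.1000, 0.4400, 0.4600).
H(U|V) = Σ p(V) · H(U|V=·).
  V=1: p=0.1000, H(U|V=1) = 0.9710
  V=2: p=0.4400, H(U|V=2) = 0.6321
  V=3: p=0.4600, H(U|V=3) = 0.7131
Weighted sum = 0.703 bits.

0.703 bits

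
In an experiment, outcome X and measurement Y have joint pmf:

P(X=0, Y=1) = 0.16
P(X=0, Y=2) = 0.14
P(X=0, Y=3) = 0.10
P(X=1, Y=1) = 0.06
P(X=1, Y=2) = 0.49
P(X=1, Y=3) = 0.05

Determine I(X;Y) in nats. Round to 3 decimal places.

Marginals: p(X) = (0.4000, 0.6000), p(Y) = (0.2200, 0.6300, 0.1500).
I(X;Y) = Σ p(x,y)·ln[p(x,y)/(p(x)p(y))].
  (0,1): 0.16·ln(1.8182) = 0.0957
  (0,2): 0.14·ln(0.5556) = -0.0823
  (0,3): 0.10·ln(1.6667) = 0.0511
  (1,1): 0.06·ln(0.4545) = -0.0473
  (1,2): 0.49·ln(1.2963) = 0.1272
  (1,3): 0.05·ln(0.5556) = -0.0294
Sum = 0.115 nats.

0.115 nats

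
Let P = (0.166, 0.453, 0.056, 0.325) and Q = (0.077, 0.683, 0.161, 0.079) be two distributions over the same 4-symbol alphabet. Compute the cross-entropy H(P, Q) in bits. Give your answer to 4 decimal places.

H(P,Q) = −Σ p·log₂ q.
  −0.166·log₂(0.077) = 0.61403
  −0.453·log₂(0.683) = 0.24917
  −0.056·log₂(0.161) = 0.14755
  −0.325·log₂(0.079) = 1.19015
H(P,Q) = 2.2009 bits.

2.2009 bits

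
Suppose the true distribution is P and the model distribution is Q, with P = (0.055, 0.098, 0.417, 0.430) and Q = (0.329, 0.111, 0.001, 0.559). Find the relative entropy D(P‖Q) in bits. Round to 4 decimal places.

D(P‖Q) = Σ p·log₂(p/q).
  0.055·log₂(0.055/0.329) = -0.14193
  0.098·log₂(0.098/0.111) = -0.01761
  0.417·log₂(0.417/0.001) = 3.62953
  0.430·log₂(0.430/0.559) = -0.16276
D(P‖Q) = 3.3072 bits.

3.3072 bits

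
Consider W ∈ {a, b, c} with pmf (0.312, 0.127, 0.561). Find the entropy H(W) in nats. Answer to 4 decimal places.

0.9498 nats

H(W) = −Σ p·ln p.
  −(0.312)·ln(0.312) = 0.36340
  −(0.127)·ln(0.127) = 0.26207
  −(0.561)·ln(0.561) = 0.32428
Sum: 0.36340 + 0.26207 + 0.32428 = 0.9498 nats.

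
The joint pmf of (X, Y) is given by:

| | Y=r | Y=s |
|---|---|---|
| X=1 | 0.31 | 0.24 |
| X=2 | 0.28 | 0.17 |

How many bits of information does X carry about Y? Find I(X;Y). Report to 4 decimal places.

0.0025 bits

Marginals: p(X) = (0.5500, 0.4500), p(Y) = (0.5900, 0.4100).
I(X;Y) = Σ p(x,y)·log₂[p(x,y)/(p(x)p(y))].
  (1,r): 0.31·log₂(0.9553) = -0.02044
  (1,s): 0.24·log₂(1.0643) = 0.02158
  (2,r): 0.28·log₂(1.0546) = 0.02148
  (2,s): 0.17·log₂(0.9214) = -0.02007
Sum = 0.0025 bits.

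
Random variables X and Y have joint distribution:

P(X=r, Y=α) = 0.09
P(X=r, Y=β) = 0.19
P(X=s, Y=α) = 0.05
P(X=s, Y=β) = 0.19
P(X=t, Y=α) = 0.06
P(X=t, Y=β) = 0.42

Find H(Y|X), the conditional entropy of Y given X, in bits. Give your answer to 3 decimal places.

Chain rule: H(Y|X) = H(X,Y) − H(X).
Marginals: p(X) = (0.2800, 0.2400, 0.4800), p(Y) = (0.2000, 0.8000).
H(X,Y) = 2.2084 bits; H(X) = 1.5166 bits.
H(Y|X) = 2.2084 − 1.5166 = 0.692 bits.

0.692 bits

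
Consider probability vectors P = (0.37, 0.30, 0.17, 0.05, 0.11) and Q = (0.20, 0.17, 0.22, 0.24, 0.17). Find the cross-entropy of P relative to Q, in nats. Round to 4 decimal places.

1.6508 nats

H(P,Q) = −Σ p·ln q.
  −0.37·ln(0.20) = 0.59549
  −0.30·ln(0.17) = 0.53159
  −0.17·ln(0.22) = 0.25740
  −0.05·ln(0.24) = 0.07136
  −0.11·ln(0.17) = 0.19492
H(P,Q) = 1.6508 nats.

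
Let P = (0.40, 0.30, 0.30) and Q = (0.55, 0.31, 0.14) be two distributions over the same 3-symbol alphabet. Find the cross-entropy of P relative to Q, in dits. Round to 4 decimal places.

H(P,Q) = −Σ p·log₁₀ q.
  −0.40·log₁₀(0.55) = 0.10385
  −0.30·log₁₀(0.31) = 0.15259
  −0.30·log₁₀(0.14) = 0.25616
H(P,Q) = 0.5126 dits.

0.5126 dits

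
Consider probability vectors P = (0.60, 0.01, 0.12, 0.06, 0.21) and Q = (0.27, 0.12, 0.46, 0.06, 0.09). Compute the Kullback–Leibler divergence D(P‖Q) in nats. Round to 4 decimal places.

D(P‖Q) = Σ p·ln(p/q).
  0.60·ln(0.60/0.27) = 0.47910
  0.01·ln(0.01/0.12) = -0.02485
  0.12·ln(0.12/0.46) = -0.16125
  0.06·ln(0.06/0.06) = 0.00000
  0.21·ln(0.21/0.09) = 0.17793
D(P‖Q) = 0.4709 nats.

0.4709 nats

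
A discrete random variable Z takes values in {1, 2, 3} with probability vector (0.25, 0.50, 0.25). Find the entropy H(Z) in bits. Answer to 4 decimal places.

H(Z) = −Σ p·log₂ p.
  −(0.25)·log₂(0.25) = 0.50000
  −(0.50)·log₂(0.50) = 0.50000
  −(0.25)·log₂(0.25) = 0.50000
Sum: 0.50000 + 0.50000 + 0.50000 = 1.5000 bits.

1.5000 bits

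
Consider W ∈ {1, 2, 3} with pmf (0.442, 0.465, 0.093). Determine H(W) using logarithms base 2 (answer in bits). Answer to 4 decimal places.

H(W) = −Σ p·log₂ p.
  −(0.442)·log₂(0.442) = 0.52062
  −(0.465)·log₂(0.465) = 0.51368
  −(0.093)·log₂(0.093) = 0.31868
Sum: 0.52062 + 0.51368 + 0.31868 = 1.3530 bits.

1.3530 bits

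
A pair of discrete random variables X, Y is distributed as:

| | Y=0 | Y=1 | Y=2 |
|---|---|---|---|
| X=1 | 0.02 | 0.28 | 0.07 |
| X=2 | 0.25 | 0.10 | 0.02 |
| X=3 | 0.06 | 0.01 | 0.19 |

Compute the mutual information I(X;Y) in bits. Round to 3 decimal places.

0.533 bits

Marginals: p(X) = (0.3700, 0.3700, 0.2600), p(Y) = (0.3300, 0.3900, 0.2800).
I(X;Y) = Σ p(x,y)·log₂[p(x,y)/(p(x)p(y))].
  (1,0): 0.02·log₂(0.1638) = -0.0522
  (1,1): 0.28·log₂(1.9404) = 0.2678
  (1,2): 0.07·log₂(0.6757) = -0.0396
  (2,0): 0.25·log₂(2.0475) = 0.2585
  (2,1): 0.10·log₂(0.6930) = -0.0529
  (2,2): 0.02·log₂(0.1931) = -0.0475
  (3,0): 0.06·log₂(0.6993) = -0.0310
  (3,1): 0.01·log₂(0.0986) = -0.0334
  (3,2): 0.19·log₂(2.6099) = 0.2630
Sum = 0.533 bits.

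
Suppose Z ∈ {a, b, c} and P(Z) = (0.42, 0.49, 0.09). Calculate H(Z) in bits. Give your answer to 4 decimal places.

1.3426 bits

H(Z) = −Σ p·log₂ p.
  −(0.42)·log₂(0.42) = 0.52565
  −(0.49)·log₂(0.49) = 0.50428
  −(0.09)·log₂(0.09) = 0.31265
Sum: 0.52565 + 0.50428 + 0.31265 = 1.3426 bits.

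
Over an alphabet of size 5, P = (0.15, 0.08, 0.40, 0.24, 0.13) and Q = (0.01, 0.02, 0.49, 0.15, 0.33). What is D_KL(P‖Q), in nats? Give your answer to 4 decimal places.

D(P‖Q) = Σ p·ln(p/q).
  0.15·ln(0.15/0.01) = 0.40621
  0.08·ln(0.08/0.02) = 0.11090
  0.40·ln(0.40/0.49) = -0.08118
  0.24·ln(0.24/0.15) = 0.11280
  0.13·ln(0.13/0.33) = -0.12110
D(P‖Q) = 0.4276 nats.

0.4276 nats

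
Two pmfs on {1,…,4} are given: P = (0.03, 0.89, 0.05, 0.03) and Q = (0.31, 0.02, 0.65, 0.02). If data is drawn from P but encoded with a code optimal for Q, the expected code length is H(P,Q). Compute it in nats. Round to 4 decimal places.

H(P,Q) = −Σ p·ln q.
  −0.03·ln(0.31) = 0.03514
  −0.89·ln(0.02) = 3.48170
  −0.05·ln(0.65) = 0.02154
  −0.03·ln(0.02) = 0.11736
H(P,Q) = 3.6557 nats.

3.6557 nats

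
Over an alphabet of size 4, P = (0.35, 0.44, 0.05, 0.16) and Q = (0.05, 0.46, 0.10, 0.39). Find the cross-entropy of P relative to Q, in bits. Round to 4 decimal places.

H(P,Q) = −Σ p·log₂ q.
  −0.35·log₂(0.05) = 1.51267
  −0.44·log₂(0.46) = 0.49293
  −0.05·log₂(0.10) = 0.16610
  −0.16·log₂(0.39) = 0.21735
H(P,Q) = 2.3891 bits.

2.3891 bits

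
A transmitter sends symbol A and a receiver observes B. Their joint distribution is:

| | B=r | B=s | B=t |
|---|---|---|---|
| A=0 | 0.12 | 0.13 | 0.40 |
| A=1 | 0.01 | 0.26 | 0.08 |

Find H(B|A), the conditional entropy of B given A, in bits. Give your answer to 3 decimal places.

1.208 bits

Chain rule: H(B|A) = H(A,B) − H(A).
Marginals: p(A) = (0.6500, 0.3500), p(B) = (0.1300, 0.3900, 0.4800).
H(A,B) = 2.1417 bits; H(A) = 0.9341 bits.
H(B|A) = 2.1417 − 0.9341 = 1.208 bits.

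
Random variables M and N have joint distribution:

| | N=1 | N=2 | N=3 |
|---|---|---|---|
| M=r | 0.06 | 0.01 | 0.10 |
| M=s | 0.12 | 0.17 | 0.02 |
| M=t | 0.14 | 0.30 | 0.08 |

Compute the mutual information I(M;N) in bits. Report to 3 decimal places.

0.181 bits

Marginals: p(M) = (0.1700, 0.3100, 0.5200), p(N) = (0.3200, 0.4800, 0.2000).
I(M;N) = Σ p(x,y)·log₂[p(x,y)/(p(x)p(y))].
  (r,1): 0.06·log₂(1.1029) = 0.0085
  (r,2): 0.01·log₂(0.1225) = -0.0303
  (r,3): 0.10·log₂(2.9412) = 0.1556
  (s,1): 0.12·log₂(1.2097) = 0.0330
  (s,2): 0.17·log₂(1.1425) = 0.0327
  (s,3): 0.02·log₂(0.3226) = -0.0326
  (t,1): 0.14·log₂(0.8413) = -0.0349
  (t,2): 0.30·log₂(1.2019) = 0.0796
  (t,3): 0.08·log₂(0.7692) = -0.0303
Sum = 0.181 bits.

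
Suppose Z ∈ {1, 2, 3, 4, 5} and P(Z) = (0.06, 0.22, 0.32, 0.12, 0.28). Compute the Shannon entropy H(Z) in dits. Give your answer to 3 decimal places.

0.642 dits

H(Z) = −Σ p·log₁₀ p.
  −(0.06)·log₁₀(0.06) = 0.0733
  −(0.22)·log₁₀(0.22) = 0.1447
  −(0.32)·log₁₀(0.32) = 0.1584
  −(0.12)·log₁₀(0.12) = 0.1105
  −(0.28)·log₁₀(0.28) = 0.1548
Sum: 0.0733 + 0.1447 + 0.1584 + 0.1105 + 0.1548 = 0.642 dits.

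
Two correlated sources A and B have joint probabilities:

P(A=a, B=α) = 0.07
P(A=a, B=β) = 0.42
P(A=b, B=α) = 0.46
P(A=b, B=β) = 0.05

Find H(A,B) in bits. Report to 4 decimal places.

H(A,B) = −Σ p(x,y)·log₂ p(x,y) over all 4 cells.
  cell (a,α): −0.07·log₂0.07 = 0.26856
  cell (a,β): −0.42·log₂0.42 = 0.52565
  cell (b,α): −0.46·log₂0.46 = 0.51534
  cell (b,β): −0.05·log₂0.05 = 0.21610
Sum = 1.5256 bits.

1.5256 bits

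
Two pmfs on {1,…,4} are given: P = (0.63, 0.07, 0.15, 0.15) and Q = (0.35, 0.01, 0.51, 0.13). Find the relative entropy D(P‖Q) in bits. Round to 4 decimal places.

D(P‖Q) = Σ p·log₂(p/q).
  0.63·log₂(0.63/0.35) = 0.53424
  0.07·log₂(0.07/0.01) = 0.19651
  0.15·log₂(0.15/0.51) = -0.26483
  0.15·log₂(0.15/0.13) = 0.03097
D(P‖Q) = 0.4969 bits.

0.4969 bits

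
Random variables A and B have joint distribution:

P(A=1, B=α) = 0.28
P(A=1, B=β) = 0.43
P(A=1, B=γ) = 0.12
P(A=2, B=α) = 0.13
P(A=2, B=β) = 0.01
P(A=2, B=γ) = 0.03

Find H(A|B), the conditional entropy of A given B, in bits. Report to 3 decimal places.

0.547 bits

Chain rule: H(A|B) = H(A,B) − H(B).
Marginals: p(A) = (0.8300, 0.1700), p(B) = (0.4100, 0.4400, 0.1500).
H(A,B) = 2.0057 bits; H(B) = 1.4591 bits.
H(A|B) = 2.0057 − 1.4591 = 0.547 bits.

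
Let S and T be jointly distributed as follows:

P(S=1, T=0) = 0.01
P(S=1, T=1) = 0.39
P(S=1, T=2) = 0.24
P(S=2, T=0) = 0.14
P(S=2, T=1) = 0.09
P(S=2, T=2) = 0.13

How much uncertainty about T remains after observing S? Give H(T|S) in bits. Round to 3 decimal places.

1.240 bits

Chain rule: H(T|S) = H(S,T) − H(S).
Marginals: p(S) = (0.6400, 0.3600), p(T) = (0.1500, 0.4800, 0.3700).
H(S,T) = 2.1828 bits; H(S) = 0.9427 bits.
H(T|S) = 2.1828 − 0.9427 = 1.240 bits.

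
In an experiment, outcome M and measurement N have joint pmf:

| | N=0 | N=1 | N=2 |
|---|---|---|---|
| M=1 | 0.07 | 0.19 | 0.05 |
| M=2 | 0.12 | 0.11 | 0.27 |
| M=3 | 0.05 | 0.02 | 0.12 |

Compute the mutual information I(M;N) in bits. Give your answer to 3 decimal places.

Marginals: p(M) = (0.3100, 0.5000, 0.1900), p(N) = (0.2400, 0.3200, 0.4400).
I(M;N) = H(M) + H(N) − H(M,N).
H(M) = 1.4790, H(N) = 1.5413, H(M,N) = 2.8633.
I(M;N) = 1.4790 + 1.5413 − 2.8633 = 0.157 bits.

0.157 bits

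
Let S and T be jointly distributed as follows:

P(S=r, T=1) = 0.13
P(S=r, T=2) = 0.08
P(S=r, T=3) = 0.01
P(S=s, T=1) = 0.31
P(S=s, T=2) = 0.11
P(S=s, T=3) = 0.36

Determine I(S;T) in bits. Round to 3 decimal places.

Marginals: p(S) = (0.2200, 0.7800), p(T) = (0.4400, 0.1900, 0.3700).
I(S;T) = Σ p(x,y)·log₂[p(x,y)/(p(x)p(y))].
  (r,1): 0.13·log₂(1.3430) = 0.0553
  (r,2): 0.08·log₂(1.9139) = 0.0749
  (r,3): 0.01·log₂(0.1229) = -0.0303
  (s,1): 0.31·log₂(0.9033) = -0.0455
  (s,2): 0.11·log₂(0.7422) = -0.0473
  (s,3): 0.36·log₂(1.2474) = 0.1148
Sum = 0.122 bits.

0.122 bits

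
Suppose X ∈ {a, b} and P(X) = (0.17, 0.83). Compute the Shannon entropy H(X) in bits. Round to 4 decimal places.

H(X) = −Σ p·log₂ p.
  −(0.17)·log₂(0.17) = 0.43459
  −(0.83)·log₂(0.83) = 0.22312
Sum: 0.43459 + 0.22312 = 0.6577 bits.

0.6577 bits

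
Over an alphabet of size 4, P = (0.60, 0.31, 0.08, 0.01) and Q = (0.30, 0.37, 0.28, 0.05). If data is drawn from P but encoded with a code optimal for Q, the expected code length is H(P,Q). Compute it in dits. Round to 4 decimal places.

H(P,Q) = −Σ p·log₁₀ q.
  −0.60·log₁₀(0.30) = 0.31373
  −0.31·log₁₀(0.37) = 0.13386
  −0.08·log₁₀(0.28) = 0.04423
  −0.01·log₁₀(0.05) = 0.01301
H(P,Q) = 0.5048 dits.

0.5048 dits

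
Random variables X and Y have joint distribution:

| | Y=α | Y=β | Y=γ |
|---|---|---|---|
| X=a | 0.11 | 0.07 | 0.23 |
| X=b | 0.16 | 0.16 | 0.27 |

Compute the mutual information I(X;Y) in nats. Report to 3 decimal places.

0.008 nats

Marginals: p(X) = (0.4100, 0.5900), p(Y) = (0.2700, 0.2300, 0.5000).
I(X;Y) = Σ p(x,y)·ln[p(x,y)/(p(x)p(y))].
  (a,α): 0.11·ln(0.9937) = -0.0007
  (a,β): 0.07·ln(0.7423) = -0.0209
  (a,γ): 0.23·ln(1.1220) = 0.0265
  (b,α): 0.16·ln(1.0044) = 0.0007
  (b,β): 0.16·ln(1.1791) = 0.0264
  (b,γ): 0.27·ln(0.9153) = -0.0239
Sum = 0.008 nats.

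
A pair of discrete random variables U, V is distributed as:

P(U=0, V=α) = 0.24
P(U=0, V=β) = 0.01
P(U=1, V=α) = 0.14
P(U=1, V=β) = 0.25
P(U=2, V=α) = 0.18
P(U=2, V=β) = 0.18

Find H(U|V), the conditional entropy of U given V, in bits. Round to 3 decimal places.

1.359 bits

Chain rule: H(U|V) = H(U,V) − H(V).
Marginals: p(U) = (0.2500, 0.3900, 0.3600), p(V) = (0.5600, 0.4400).
H(U,V) = 2.3483 bits; H(V) = 0.9896 bits.
H(U|V) = 2.3483 − 0.9896 = 1.359 bits.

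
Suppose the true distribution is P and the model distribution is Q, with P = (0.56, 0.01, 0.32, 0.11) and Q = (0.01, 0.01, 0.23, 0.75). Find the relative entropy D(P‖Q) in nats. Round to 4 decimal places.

2.1487 nats

D(P‖Q) = Σ p·ln(p/q).
  0.56·ln(0.56/0.01) = 2.25420
  0.01·ln(0.01/0.01) = 0.00000
  0.32·ln(0.32/0.23) = 0.10568
  0.11·ln(0.11/0.75) = -0.21116
D(P‖Q) = 2.1487 nats.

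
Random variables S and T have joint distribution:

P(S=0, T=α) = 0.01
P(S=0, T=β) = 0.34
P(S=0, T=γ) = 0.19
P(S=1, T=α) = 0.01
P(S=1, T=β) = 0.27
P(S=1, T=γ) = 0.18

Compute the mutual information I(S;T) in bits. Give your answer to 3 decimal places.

Marginals: p(S) = (0.5400, 0.4600), p(T) = (0.0200, 0.6100, 0.3700).
I(S;T) = H(S) + H(T) − H(S,T).
H(S) = 0.9954, H(T) = 1.0786, H(S,T) = 2.0726.
I(S;T) = 0.9954 + 1.0786 − 2.0726 = 0.001 bits.

0.001 bits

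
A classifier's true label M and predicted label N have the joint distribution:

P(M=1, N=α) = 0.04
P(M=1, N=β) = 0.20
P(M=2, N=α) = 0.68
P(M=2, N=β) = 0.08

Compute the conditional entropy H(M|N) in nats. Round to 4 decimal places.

Chain rule: H(M|N) = H(M,N) − H(N).
Marginals: p(M) = (0.2400, 0.7600), p(N) = (0.7200, 0.2800).
H(M,N) = 0.9150 nats; H(N) = 0.5930 nats.
H(M|N) = 0.9150 − 0.5930 = 0.3220 nats.

0.3220 nats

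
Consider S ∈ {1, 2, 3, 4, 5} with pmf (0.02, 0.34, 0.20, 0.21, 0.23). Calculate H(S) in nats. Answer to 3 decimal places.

1.433 nats

H(S) = −Σ p·ln p.
  −(0.02)·ln(0.02) = 0.0782
  −(0.34)·ln(0.34) = 0.3668
  −(0.20)·ln(0.20) = 0.3219
  −(0.21)·ln(0.21) = 0.3277
  −(0.23)·ln(0.23) = 0.3380
Sum: 0.0782 + 0.3668 + 0.3219 + 0.3277 + 0.3380 = 1.433 nats.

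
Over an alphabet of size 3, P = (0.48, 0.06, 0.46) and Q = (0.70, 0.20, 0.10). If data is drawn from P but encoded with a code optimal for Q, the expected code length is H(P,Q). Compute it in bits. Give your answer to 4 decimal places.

1.9144 bits

H(P,Q) = −Σ p·log₂ q.
  −0.48·log₂(0.70) = 0.24700
  −0.06·log₂(0.20) = 0.13932
  −0.46·log₂(0.10) = 1.52809
H(P,Q) = 1.9144 bits.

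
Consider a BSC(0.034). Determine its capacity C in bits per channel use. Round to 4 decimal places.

0.7859 bits

Binary symmetric channel: C = 1 − h₂(ε) where h₂ is the binary entropy function.
h₂(0.034) = −0.034·log₂0.034 − 0.966·log₂0.966 = 0.2141.
C = 1 − 0.2141 = 0.7859 bits per channel use.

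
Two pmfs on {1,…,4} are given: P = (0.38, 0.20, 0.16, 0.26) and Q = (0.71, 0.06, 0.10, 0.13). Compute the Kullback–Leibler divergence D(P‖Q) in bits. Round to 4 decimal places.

0.3732 bits

D(P‖Q) = Σ p·log₂(p/q).
  0.38·log₂(0.38/0.71) = -0.34269
  0.20·log₂(0.20/0.06) = 0.34739
  0.16·log₂(0.16/0.10) = 0.10849
  0.26·log₂(0.26/0.13) = 0.26000
D(P‖Q) = 0.3732 bits.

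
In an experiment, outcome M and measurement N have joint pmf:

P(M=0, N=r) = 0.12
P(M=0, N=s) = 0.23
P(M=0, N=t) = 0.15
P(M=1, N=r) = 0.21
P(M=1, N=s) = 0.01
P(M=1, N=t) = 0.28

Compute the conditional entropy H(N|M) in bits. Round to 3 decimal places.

Marginals: p(M) = (0.5000, 0.5000), p(N) = (0.3300, 0.2400, 0.4300).
H(N|M) = Σ p(M) · H(N|M=·).
  M=0: p=0.5000, H(N|M=0) = 1.5306
  M=1: p=0.5000, H(N|M=1) = 1.1070
Weighted sum = 1.319 bits.

1.319 bits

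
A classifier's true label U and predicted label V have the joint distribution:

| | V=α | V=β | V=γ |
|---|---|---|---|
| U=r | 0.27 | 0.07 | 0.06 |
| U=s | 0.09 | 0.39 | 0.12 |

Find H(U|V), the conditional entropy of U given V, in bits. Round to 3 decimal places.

0.740 bits

Chain rule: H(U|V) = H(U,V) − H(V).
Marginals: p(U) = (0.4000, 0.6000), p(V) = (0.3600, 0.4600, 0.1800).
H(U,V) = 2.2316 bits; H(V) = 1.4913 bits.
H(U|V) = 2.2316 − 1.4913 = 0.740 bits.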